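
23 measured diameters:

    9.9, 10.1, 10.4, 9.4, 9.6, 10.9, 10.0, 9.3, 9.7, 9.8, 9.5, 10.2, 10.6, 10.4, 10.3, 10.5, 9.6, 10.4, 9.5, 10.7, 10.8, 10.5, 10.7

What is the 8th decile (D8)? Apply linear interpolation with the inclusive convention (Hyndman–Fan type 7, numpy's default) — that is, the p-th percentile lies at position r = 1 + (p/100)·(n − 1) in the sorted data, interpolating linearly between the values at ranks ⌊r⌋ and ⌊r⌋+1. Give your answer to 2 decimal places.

10.56

Sorted: 9.3, 9.4, 9.5, 9.5, 9.6, 9.6, 9.7, 9.8, 9.9, 10.0, 10.1, 10.2, 10.3, 10.4, 10.4, 10.4, 10.5, 10.5, 10.6, 10.7, 10.7, 10.8, 10.9.
n = 23.
r = 1 + (80/100)·(23 − 1) = 1 + 17.6 = 18.6.
Rank 18 is 10.5 and rank 19 is 10.6.
Interpolate: 10.5 + 0.6·(10.6 − 10.5) = 10.5 + 0.6·0.1 = 10.56.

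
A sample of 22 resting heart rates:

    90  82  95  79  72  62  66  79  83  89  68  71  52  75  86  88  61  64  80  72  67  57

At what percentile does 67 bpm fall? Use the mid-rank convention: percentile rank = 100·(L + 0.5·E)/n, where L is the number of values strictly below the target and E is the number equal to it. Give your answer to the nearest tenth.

Sorted: 52, 57, 61, 62, 64, 66, 67, 68, 71, 72, 72, 75, 79, 79, 80, 82, 83, 86, 88, 89, 90, 95.
Count below 67: L = 6; count equal: E = 1; n = 22.
Percentile rank = 100·(6 + 0.5·1)/22 = 100·6.5/22 = 29.55.

29.5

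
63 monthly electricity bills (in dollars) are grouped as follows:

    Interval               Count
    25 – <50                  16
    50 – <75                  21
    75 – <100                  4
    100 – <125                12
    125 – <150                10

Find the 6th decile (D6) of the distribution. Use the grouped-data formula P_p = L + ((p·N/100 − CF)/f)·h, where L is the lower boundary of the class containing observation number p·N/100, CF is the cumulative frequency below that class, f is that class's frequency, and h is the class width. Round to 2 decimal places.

N = 63; target position k = 60/100 · 63 = 37.8.
Cumulative frequencies: 16, 37, 41, 53, 63.
Observation 37.8 falls in the class 75 – <100.
L = 75, CF = 37, f = 4, h = 25.
P60 = 75 + ((37.8 − 37)/4)·25 = 75 + 5 = 80.

80.00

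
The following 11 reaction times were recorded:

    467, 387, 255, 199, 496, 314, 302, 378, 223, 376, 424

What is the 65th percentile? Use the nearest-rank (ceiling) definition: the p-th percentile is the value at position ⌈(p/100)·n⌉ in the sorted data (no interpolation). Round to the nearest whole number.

Sorted: 199, 223, 255, 302, 314, 376, 378, 387, 424, 467, 496.
n = 11.
Position = ⌈65/100 · 11⌉ = ⌈7.15⌉ = 8.
The value at rank 8 is 387.

387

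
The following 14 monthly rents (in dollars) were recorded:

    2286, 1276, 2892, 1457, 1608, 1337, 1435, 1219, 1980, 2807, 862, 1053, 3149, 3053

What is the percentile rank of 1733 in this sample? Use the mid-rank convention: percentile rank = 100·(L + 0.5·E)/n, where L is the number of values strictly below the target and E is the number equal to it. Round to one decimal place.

57.1

Sorted: 862, 1053, 1219, 1276, 1337, 1435, 1457, 1608, 1980, 2286, 2807, 2892, 3053, 3149.
Count below 1733: L = 8; count equal: E = 0; n = 14.
Percentile rank = 100·(8 + 0.5·0)/14 = 100·8/14 = 57.14.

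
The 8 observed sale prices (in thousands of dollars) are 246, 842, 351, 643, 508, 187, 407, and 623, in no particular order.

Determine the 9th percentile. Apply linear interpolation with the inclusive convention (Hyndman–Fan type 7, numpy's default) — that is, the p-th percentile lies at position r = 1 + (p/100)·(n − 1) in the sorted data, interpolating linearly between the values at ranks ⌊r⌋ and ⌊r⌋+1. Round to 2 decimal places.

Sorted: 187, 246, 351, 407, 508, 623, 643, 842.
n = 8.
r = 1 + (9/100)·(8 − 1) = 1 + 0.63 = 1.63.
Rank 1 is 187 and rank 2 is 246.
Interpolate: 187 + 0.63·(246 − 187) = 187 + 0.63·59 = 224.17.

224.17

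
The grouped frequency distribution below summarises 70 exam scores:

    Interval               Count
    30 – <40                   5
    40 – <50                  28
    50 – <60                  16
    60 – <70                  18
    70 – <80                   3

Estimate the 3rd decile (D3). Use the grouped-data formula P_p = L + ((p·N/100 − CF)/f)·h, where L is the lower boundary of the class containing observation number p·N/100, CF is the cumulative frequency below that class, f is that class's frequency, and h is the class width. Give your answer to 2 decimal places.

N = 70; target position k = 30/100 · 70 = 21.
Cumulative frequencies: 5, 33, 49, 67, 70.
Observation 21 falls in the class 40 – <50.
L = 40, CF = 5, f = 28, h = 10.
P30 = 40 + ((21 − 5)/28)·10 = 40 + 5.71429 = 45.7143.

45.71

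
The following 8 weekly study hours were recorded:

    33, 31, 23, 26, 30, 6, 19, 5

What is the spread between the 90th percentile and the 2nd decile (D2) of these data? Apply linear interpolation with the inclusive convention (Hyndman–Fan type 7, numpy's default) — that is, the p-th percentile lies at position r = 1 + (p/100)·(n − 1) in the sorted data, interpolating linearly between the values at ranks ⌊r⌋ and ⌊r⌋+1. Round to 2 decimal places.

Sorted: 5, 6, 19, 23, 26, 30, 31, 33.
n = 8.
P20: r = 2.4; ranks 2–3 are 6, 19; interpolating gives 11.2.
P90: r = 7.3; ranks 7–8 are 31, 33; interpolating gives 31.6.
Difference: 31.6 − 11.2 = 20.4.

20.40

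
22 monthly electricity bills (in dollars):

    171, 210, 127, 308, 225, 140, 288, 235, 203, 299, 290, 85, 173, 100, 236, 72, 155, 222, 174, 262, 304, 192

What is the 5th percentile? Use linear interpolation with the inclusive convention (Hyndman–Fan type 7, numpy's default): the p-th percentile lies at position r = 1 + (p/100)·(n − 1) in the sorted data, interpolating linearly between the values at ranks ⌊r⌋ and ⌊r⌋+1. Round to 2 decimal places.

Sorted: 72, 85, 100, 127, 140, 155, 171, 173, 174, 192, 203, 210, 222, 225, 235, 236, 262, 288, 290, 299, 304, 308.
n = 22.
r = 1 + (5/100)·(22 − 1) = 1 + 1.05 = 2.05.
Rank 2 is 85 and rank 3 is 100.
Interpolate: 85 + 0.05·(100 − 85) = 85 + 0.05·15 = 85.75.

85.75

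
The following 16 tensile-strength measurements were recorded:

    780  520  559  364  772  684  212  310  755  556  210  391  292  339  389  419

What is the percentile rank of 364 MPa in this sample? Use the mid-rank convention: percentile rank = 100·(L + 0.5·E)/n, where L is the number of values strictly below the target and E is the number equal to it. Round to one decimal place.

Sorted: 210, 212, 292, 310, 339, 364, 389, 391, 419, 520, 556, 559, 684, 755, 772, 780.
Count below 364: L = 5; count equal: E = 1; n = 16.
Percentile rank = 100·(5 + 0.5·1)/16 = 100·5.5/16 = 34.38.

34.4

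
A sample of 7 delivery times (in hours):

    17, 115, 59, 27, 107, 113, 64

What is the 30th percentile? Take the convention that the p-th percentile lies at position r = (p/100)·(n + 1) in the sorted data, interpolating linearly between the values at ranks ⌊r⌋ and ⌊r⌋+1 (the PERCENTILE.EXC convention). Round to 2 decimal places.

Sorted: 17, 27, 59, 64, 107, 113, 115.
n = 7.
r = (30/100)·(7 + 1) = 2.4.
Rank 2 is 27 and rank 3 is 59.
Interpolate: 27 + 0.4·(59 − 27) = 27 + 0.4·32 = 39.8.

39.80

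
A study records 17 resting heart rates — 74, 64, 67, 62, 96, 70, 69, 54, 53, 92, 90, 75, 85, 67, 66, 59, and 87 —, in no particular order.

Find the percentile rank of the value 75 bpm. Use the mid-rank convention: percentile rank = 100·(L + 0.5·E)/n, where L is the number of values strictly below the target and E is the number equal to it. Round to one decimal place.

Sorted: 53, 54, 59, 62, 64, 66, 67, 67, 69, 70, 74, 75, 85, 87, 90, 92, 96.
Count below 75: L = 11; count equal: E = 1; n = 17.
Percentile rank = 100·(11 + 0.5·1)/17 = 100·11.5/17 = 67.65.

67.6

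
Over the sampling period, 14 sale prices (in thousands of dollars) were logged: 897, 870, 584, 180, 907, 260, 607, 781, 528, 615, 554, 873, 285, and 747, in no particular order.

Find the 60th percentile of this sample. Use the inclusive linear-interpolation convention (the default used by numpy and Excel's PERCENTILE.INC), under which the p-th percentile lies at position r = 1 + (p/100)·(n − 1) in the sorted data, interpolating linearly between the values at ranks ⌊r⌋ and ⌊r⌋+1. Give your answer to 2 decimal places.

720.60

Sorted: 180, 260, 285, 528, 554, 584, 607, 615, 747, 781, 870, 873, 897, 907.
n = 14.
r = 1 + (60/100)·(14 − 1) = 1 + 7.8 = 8.8.
Rank 8 is 615 and rank 9 is 747.
Interpolate: 615 + 0.8·(747 − 615) = 615 + 0.8·132 = 720.6.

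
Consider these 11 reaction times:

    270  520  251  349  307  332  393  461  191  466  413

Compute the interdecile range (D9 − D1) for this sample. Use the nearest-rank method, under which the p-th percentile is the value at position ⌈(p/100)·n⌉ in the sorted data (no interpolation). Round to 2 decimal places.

Sorted: 191, 251, 270, 307, 332, 349, 393, 413, 461, 466, 520.
n = 11.
P10: rank ⌈10/100·11⌉ = 2 → 251.
P90: rank ⌈90/100·11⌉ = 10 → 466.
Difference: 466 − 251 = 215.

215.00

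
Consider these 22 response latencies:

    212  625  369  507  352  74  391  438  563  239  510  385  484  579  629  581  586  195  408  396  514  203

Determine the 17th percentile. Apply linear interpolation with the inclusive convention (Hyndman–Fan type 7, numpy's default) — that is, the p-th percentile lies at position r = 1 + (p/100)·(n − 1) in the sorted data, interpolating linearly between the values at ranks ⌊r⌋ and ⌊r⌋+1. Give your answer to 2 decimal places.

Sorted: 74, 195, 203, 212, 239, 352, 369, 385, 391, 396, 408, 438, 484, 507, 510, 514, 563, 579, 581, 586, 625, 629.
n = 22.
r = 1 + (17/100)·(22 − 1) = 1 + 3.57 = 4.57.
Rank 4 is 212 and rank 5 is 239.
Interpolate: 212 + 0.57·(239 − 212) = 212 + 0.57·27 = 227.39.

227.39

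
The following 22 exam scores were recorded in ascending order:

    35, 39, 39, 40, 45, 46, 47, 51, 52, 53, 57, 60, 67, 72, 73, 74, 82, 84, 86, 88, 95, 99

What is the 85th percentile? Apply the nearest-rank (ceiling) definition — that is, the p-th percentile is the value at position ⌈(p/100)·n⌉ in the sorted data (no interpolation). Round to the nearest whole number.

86

n = 22.
Position = ⌈85/100 · 22⌉ = ⌈18.7⌉ = 19.
The value at rank 19 is 86.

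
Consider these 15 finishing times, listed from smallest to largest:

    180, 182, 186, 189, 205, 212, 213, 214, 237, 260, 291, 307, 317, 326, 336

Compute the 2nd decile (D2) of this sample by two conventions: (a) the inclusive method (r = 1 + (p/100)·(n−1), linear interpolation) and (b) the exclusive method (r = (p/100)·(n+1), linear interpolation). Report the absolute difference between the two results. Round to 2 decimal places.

n = 15.
(a) r = 3.8; between ranks 3 (186) and 4 (189): 188.4.
(b) r = 3.2; between ranks 3 (186) and 4 (189): 186.6.
|188.4 − 186.6| = 1.8.

1.80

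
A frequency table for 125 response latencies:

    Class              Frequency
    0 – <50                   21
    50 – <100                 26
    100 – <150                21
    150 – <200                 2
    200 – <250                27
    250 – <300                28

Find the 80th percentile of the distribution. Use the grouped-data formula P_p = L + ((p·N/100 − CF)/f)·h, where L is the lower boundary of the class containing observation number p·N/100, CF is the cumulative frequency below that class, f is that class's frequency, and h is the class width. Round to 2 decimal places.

255.36

N = 125; target position k = 80/100 · 125 = 100.
Cumulative frequencies: 21, 47, 68, 70, 97, 125.
Observation 100 falls in the class 250 – <300.
L = 250, CF = 97, f = 28, h = 50.
P80 = 250 + ((100 − 97)/28)·50 = 250 + 5.35714 = 255.357.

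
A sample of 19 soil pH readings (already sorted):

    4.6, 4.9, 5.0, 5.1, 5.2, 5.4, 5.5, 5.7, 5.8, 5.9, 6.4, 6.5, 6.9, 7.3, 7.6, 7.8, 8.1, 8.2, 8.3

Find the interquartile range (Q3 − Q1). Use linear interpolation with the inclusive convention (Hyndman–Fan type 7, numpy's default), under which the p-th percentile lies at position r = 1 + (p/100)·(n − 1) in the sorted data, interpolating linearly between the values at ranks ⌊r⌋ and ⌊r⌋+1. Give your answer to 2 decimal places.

n = 19.
P25: r = 5.5; ranks 5–6 are 5.2, 5.4; interpolating gives 5.3.
P75: r = 14.5; ranks 14–15 are 7.3, 7.6; interpolating gives 7.45.
Difference: 7.45 − 5.3 = 2.15.

2.15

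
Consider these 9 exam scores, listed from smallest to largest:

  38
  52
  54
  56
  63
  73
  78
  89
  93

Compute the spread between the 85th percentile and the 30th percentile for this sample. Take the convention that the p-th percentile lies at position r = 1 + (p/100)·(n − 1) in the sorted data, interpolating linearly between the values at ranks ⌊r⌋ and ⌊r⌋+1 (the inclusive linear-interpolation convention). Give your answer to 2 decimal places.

32.00

n = 9.
P30: r = 3.4; ranks 3–4 are 54, 56; interpolating gives 54.8.
P85: r = 7.8; ranks 7–8 are 78, 89; interpolating gives 86.8.
Difference: 86.8 − 54.8 = 32.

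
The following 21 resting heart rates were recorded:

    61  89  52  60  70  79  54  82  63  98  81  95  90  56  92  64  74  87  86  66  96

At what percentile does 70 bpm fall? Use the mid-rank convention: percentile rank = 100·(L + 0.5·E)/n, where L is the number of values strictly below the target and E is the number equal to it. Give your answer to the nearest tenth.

Sorted: 52, 54, 56, 60, 61, 63, 64, 66, 70, 74, 79, 81, 82, 86, 87, 89, 90, 92, 95, 96, 98.
Count below 70: L = 8; count equal: E = 1; n = 21.
Percentile rank = 100·(8 + 0.5·1)/21 = 100·8.5/21 = 40.48.

40.5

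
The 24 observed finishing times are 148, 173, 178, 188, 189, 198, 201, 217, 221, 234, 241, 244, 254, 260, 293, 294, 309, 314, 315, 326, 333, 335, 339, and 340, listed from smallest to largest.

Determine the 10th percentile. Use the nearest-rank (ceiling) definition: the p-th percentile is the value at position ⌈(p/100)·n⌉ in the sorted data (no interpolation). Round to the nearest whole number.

178

n = 24.
Position = ⌈10/100 · 24⌉ = ⌈2.4⌉ = 3.
The value at rank 3 is 178.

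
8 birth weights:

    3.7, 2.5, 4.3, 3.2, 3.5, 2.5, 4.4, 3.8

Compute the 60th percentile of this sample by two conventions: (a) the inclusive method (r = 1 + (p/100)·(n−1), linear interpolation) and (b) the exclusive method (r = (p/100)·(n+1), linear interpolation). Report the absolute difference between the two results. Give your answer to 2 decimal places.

Sorted: 2.5, 2.5, 3.2, 3.5, 3.7, 3.8, 4.3, 4.4.
n = 8.
(a) r = 5.2; between ranks 5 (3.7) and 6 (3.8): 3.72.
(b) r = 5.4; between ranks 5 (3.7) and 6 (3.8): 3.74.
|3.72 − 3.74| = 0.02.

0.02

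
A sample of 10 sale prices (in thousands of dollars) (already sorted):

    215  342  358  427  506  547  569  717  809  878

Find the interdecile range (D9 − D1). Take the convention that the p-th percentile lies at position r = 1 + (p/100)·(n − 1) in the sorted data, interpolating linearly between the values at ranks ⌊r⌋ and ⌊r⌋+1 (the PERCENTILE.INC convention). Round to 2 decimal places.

n = 10.
P10: r = 1.9; ranks 1–2 are 215, 342; interpolating gives 329.3.
P90: r = 9.1; ranks 9–10 are 809, 878; interpolating gives 815.9.
Difference: 815.9 − 329.3 = 486.6.

486.60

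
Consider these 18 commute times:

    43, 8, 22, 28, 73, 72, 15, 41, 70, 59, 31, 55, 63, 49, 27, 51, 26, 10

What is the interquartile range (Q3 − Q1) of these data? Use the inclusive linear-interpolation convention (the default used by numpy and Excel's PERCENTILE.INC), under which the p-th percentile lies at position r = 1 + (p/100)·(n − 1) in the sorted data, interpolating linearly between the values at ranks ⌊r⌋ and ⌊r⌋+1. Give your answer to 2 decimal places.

Sorted: 8, 10, 15, 22, 26, 27, 28, 31, 41, 43, 49, 51, 55, 59, 63, 70, 72, 73.
n = 18.
P25: r = 5.25; ranks 5–6 are 26, 27; interpolating gives 26.25.
P75: r = 13.75; ranks 13–14 are 55, 59; interpolating gives 58.
Difference: 58 − 26.25 = 31.75.

31.75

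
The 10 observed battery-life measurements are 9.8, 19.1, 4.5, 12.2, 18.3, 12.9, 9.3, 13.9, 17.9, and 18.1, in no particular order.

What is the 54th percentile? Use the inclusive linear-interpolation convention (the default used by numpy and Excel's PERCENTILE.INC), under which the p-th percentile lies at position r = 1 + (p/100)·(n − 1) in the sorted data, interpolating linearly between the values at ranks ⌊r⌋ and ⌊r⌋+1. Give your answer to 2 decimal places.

Sorted: 4.5, 9.3, 9.8, 12.2, 12.9, 13.9, 17.9, 18.1, 18.3, 19.1.
n = 10.
r = 1 + (54/100)·(10 − 1) = 1 + 4.86 = 5.86.
Rank 5 is 12.9 and rank 6 is 13.9.
Interpolate: 12.9 + 0.86·(13.9 − 12.9) = 12.9 + 0.86·1 = 13.76.

13.76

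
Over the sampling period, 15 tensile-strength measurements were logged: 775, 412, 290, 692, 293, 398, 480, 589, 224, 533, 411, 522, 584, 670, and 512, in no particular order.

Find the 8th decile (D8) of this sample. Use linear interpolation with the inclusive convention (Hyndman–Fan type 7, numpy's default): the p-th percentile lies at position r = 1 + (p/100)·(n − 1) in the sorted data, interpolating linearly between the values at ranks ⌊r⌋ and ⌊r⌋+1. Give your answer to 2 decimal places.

605.20

Sorted: 224, 290, 293, 398, 411, 412, 480, 512, 522, 533, 584, 589, 670, 692, 775.
n = 15.
r = 1 + (80/100)·(15 − 1) = 1 + 11.2 = 12.2.
Rank 12 is 589 and rank 13 is 670.
Interpolate: 589 + 0.2·(670 − 589) = 589 + 0.2·81 = 605.2.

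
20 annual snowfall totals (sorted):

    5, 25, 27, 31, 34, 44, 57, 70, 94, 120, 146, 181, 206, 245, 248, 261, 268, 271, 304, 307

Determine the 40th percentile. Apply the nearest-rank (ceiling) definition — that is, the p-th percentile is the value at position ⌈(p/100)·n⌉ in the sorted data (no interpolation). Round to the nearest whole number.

n = 20.
Position = ⌈40/100 · 20⌉ = ⌈8⌉ = 8.
The value at rank 8 is 70.

70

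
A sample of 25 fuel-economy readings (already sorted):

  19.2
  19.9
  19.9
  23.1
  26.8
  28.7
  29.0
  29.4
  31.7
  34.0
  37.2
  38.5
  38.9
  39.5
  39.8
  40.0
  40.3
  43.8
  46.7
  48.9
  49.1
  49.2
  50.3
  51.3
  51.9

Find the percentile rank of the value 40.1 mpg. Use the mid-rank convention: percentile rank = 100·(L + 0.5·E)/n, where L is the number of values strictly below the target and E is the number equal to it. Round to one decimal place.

Count below 40.1: L = 16; count equal: E = 0; n = 25.
Percentile rank = 100·(16 + 0.5·0)/25 = 100·16/25 = 64.

64.0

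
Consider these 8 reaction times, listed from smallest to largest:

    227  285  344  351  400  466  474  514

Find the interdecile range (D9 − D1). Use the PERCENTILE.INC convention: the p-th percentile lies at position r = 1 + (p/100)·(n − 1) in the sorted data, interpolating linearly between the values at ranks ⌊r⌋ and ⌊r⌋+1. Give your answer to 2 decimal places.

n = 8.
P10: r = 1.7; ranks 1–2 are 227, 285; interpolating gives 267.6.
P90: r = 7.3; ranks 7–8 are 474, 514; interpolating gives 486.
Difference: 486 − 267.6 = 218.4.

218.40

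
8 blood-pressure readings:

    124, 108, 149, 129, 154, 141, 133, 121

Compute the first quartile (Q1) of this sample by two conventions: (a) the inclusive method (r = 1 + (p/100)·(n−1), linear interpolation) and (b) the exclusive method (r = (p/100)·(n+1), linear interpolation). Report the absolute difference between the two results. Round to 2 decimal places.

1.50

Sorted: 108, 121, 124, 129, 133, 141, 149, 154.
n = 8.
(a) r = 2.75; between ranks 2 (121) and 3 (124): 123.25.
(b) r = 2.25; between ranks 2 (121) and 3 (124): 121.75.
|123.25 − 121.75| = 1.5.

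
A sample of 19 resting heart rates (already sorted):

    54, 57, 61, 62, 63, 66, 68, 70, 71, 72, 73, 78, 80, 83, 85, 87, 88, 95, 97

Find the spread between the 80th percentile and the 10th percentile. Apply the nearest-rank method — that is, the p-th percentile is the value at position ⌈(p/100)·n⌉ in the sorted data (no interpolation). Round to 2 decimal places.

30.00

n = 19.
P10: rank ⌈10/100·19⌉ = 2 → 57.
P80: rank ⌈80/100·19⌉ = 16 → 87.
Difference: 87 − 57 = 30.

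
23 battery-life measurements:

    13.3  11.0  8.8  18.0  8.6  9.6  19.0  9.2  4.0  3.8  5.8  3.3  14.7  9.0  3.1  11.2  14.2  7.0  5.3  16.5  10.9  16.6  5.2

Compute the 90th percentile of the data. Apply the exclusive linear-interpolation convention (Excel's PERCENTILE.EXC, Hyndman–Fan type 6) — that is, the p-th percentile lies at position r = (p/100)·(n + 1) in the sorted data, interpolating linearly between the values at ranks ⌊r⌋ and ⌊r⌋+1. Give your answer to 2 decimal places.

Sorted: 3.1, 3.3, 3.8, 4.0, 5.2, 5.3, 5.8, 7.0, 8.6, 8.8, 9.0, 9.2, 9.6, 10.9, 11.0, 11.2, 13.3, 14.2, 14.7, 16.5, 16.6, 18.0, 19.0.
n = 23.
r = (90/100)·(23 + 1) = 21.6.
Rank 21 is 16.6 and rank 22 is 18.0.
Interpolate: 16.6 + 0.6·(18.0 − 16.6) = 16.6 + 0.6·1.4 = 17.44.

17.44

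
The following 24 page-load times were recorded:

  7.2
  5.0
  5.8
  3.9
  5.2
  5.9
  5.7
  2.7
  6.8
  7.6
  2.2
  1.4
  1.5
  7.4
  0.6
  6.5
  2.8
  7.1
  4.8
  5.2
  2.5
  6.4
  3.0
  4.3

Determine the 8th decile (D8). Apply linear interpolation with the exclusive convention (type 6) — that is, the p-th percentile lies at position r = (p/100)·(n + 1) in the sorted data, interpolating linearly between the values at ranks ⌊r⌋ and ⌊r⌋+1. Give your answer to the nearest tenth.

6.8

Sorted: 0.6, 1.4, 1.5, 2.2, 2.5, 2.7, 2.8, 3.0, 3.9, 4.3, 4.8, 5.0, 5.2, 5.2, 5.7, 5.8, 5.9, 6.4, 6.5, 6.8, 7.1, 7.2, 7.4, 7.6.
n = 24.
r = (80/100)·(24 + 1) = 20.
r is an integer, so P80 is the value at rank 20: 6.8.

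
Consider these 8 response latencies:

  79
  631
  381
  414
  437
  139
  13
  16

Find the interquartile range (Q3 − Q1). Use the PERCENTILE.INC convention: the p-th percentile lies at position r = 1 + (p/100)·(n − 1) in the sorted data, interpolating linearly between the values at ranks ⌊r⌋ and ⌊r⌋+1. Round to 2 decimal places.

356.50

Sorted: 13, 16, 79, 139, 381, 414, 437, 631.
n = 8.
P25: r = 2.75; ranks 2–3 are 16, 79; interpolating gives 63.25.
P75: r = 6.25; ranks 6–7 are 414, 437; interpolating gives 419.75.
Difference: 419.75 − 63.25 = 356.5.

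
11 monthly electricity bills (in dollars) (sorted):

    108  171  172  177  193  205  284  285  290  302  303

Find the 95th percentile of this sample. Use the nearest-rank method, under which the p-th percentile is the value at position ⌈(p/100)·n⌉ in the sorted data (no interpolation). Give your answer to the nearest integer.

n = 11.
Position = ⌈95/100 · 11⌉ = ⌈10.45⌉ = 11.
The value at rank 11 is 303.

303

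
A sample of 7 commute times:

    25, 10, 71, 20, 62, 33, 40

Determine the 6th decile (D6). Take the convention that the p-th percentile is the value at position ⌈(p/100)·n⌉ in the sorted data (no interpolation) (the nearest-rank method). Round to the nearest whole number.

Sorted: 10, 20, 25, 33, 40, 62, 71.
n = 7.
Position = ⌈60/100 · 7⌉ = ⌈4.2⌉ = 5.
The value at rank 5 is 40.

40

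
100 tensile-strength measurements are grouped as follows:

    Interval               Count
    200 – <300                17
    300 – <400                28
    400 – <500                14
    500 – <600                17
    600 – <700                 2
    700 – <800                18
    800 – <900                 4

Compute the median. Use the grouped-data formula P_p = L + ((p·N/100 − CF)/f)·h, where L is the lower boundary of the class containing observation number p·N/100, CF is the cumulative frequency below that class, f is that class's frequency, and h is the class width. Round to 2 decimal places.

435.71

N = 100; target position k = 50/100 · 100 = 50.
Cumulative frequencies: 17, 45, 59, 76, 78, 96, 100.
Observation 50 falls in the class 400 – <500.
L = 400, CF = 45, f = 14, h = 100.
P50 = 400 + ((50 − 45)/14)·100 = 400 + 35.7143 = 435.714.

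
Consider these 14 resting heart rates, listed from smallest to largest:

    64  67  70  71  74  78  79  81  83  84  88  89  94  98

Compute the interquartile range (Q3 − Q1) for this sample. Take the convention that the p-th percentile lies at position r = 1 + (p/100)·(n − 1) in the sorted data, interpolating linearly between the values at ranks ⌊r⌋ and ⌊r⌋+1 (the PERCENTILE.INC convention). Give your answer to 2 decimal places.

n = 14.
P25: r = 4.25; ranks 4–5 are 71, 74; interpolating gives 71.75.
P75: r = 10.75; ranks 10–11 are 84, 88; interpolating gives 87.
Difference: 87 − 71.75 = 15.25.

15.25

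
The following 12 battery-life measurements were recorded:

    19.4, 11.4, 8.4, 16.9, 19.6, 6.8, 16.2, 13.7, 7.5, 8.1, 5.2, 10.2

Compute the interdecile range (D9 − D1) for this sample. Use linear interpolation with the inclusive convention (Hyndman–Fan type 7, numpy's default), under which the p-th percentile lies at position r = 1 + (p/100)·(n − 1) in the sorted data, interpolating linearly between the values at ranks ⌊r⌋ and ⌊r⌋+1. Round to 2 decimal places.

Sorted: 5.2, 6.8, 7.5, 8.1, 8.4, 10.2, 11.4, 13.7, 16.2, 16.9, 19.4, 19.6.
n = 12.
P10: r = 2.1; ranks 2–3 are 6.8, 7.5; interpolating gives 6.87.
P90: r = 10.9; ranks 10–11 are 16.9, 19.4; interpolating gives 19.15.
Difference: 19.15 − 6.87 = 12.28.

12.28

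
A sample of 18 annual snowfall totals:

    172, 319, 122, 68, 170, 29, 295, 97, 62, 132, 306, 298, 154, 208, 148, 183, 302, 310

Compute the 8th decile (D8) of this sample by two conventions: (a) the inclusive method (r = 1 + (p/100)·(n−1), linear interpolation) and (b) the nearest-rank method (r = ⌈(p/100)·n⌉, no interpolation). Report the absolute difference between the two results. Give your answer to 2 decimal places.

1.60

Sorted: 29, 62, 68, 97, 122, 132, 148, 154, 170, 172, 183, 208, 295, 298, 302, 306, 310, 319.
n = 18.
(a) r = 14.6; between ranks 14 (298) and 15 (302): 300.4.
(b) the nearest-rank method: rank 15 → 302.
|300.4 − 302| = 1.6.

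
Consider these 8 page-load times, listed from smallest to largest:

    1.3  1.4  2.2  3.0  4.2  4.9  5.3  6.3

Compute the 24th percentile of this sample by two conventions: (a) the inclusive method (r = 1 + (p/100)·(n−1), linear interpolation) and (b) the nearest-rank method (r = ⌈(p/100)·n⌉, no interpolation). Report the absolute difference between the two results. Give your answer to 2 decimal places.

0.54

n = 8.
(a) r = 2.68; between ranks 2 (1.4) and 3 (2.2): 1.944.
(b) the nearest-rank method: rank 2 → 1.4.
|1.944 − 1.4| = 0.544.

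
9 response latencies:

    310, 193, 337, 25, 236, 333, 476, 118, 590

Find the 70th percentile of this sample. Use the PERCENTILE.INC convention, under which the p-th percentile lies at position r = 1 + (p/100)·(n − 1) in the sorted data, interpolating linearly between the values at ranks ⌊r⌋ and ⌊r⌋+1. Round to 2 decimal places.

335.40

Sorted: 25, 118, 193, 236, 310, 333, 337, 476, 590.
n = 9.
r = 1 + (70/100)·(9 − 1) = 1 + 5.6 = 6.6.
Rank 6 is 333 and rank 7 is 337.
Interpolate: 333 + 0.6·(337 − 333) = 333 + 0.6·4 = 335.4.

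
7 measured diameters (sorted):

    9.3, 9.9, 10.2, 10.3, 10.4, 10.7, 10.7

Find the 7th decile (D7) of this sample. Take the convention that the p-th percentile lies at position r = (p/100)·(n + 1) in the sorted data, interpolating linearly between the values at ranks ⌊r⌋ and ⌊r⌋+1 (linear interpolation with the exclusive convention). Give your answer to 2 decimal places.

10.58

n = 7.
r = (70/100)·(7 + 1) = 5.6.
Rank 5 is 10.4 and rank 6 is 10.7.
Interpolate: 10.4 + 0.6·(10.7 − 10.4) = 10.4 + 0.6·0.3 = 10.58.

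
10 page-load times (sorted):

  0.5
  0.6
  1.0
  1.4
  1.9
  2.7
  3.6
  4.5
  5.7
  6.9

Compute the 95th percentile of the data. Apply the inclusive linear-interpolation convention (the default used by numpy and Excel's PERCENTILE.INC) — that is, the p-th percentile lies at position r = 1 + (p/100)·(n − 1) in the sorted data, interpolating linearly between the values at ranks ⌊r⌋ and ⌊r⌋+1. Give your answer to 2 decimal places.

n = 10.
r = 1 + (95/100)·(10 − 1) = 1 + 8.55 = 9.55.
Rank 9 is 5.7 and rank 10 is 6.9.
Interpolate: 5.7 + 0.55·(6.9 − 5.7) = 5.7 + 0.55·1.2 = 6.36.

6.36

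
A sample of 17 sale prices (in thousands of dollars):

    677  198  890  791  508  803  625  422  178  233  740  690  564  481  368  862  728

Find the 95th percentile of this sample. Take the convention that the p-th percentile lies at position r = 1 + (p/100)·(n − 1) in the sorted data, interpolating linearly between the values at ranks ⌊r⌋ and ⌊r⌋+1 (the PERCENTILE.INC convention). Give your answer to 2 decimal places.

Sorted: 178, 198, 233, 368, 422, 481, 508, 564, 625, 677, 690, 728, 740, 791, 803, 862, 890.
n = 17.
r = 1 + (95/100)·(17 − 1) = 1 + 15.2 = 16.2.
Rank 16 is 862 and rank 17 is 890.
Interpolate: 862 + 0.2·(890 − 862) = 862 + 0.2·28 = 867.6.

867.60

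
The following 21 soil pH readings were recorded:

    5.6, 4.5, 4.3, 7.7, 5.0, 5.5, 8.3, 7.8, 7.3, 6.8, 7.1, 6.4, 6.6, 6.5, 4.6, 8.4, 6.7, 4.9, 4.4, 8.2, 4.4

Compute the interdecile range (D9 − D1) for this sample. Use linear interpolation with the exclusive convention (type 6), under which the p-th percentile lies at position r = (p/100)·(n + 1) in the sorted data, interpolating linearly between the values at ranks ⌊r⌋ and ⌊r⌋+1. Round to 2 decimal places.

3.88

Sorted: 4.3, 4.4, 4.4, 4.5, 4.6, 4.9, 5.0, 5.5, 5.6, 6.4, 6.5, 6.6, 6.7, 6.8, 7.1, 7.3, 7.7, 7.8, 8.2, 8.3, 8.4.
n = 21.
P10: r = 2.2; ranks 2–3 are 4.4, 4.4; interpolating gives 4.4.
P90: r = 19.8; ranks 19–20 are 8.2, 8.3; interpolating gives 8.28.
Difference: 8.28 − 4.4 = 3.88.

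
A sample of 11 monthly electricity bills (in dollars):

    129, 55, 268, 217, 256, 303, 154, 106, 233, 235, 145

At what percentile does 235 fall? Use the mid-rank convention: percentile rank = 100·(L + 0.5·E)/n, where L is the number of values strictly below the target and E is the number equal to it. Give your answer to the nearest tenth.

Sorted: 55, 106, 129, 145, 154, 217, 233, 235, 256, 268, 303.
Count below 235: L = 7; count equal: E = 1; n = 11.
Percentile rank = 100·(7 + 0.5·1)/11 = 100·7.5/11 = 68.18.

68.2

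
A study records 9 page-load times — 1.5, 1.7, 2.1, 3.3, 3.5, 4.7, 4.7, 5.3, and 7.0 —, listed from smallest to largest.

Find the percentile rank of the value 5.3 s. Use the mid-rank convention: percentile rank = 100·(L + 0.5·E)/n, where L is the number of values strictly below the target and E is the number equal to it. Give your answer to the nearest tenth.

Count below 5.3: L = 7; count equal: E = 1; n = 9.
Percentile rank = 100·(7 + 0.5·1)/9 = 100·7.5/9 = 83.33.

83.3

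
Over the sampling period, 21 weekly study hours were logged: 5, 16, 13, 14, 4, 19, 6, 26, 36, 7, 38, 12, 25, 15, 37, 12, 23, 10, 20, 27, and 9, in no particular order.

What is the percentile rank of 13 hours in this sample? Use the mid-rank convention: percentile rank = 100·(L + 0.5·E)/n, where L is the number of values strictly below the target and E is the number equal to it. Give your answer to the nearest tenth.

40.5

Sorted: 4, 5, 6, 7, 9, 10, 12, 12, 13, 14, 15, 16, 19, 20, 23, 25, 26, 27, 36, 37, 38.
Count below 13: L = 8; count equal: E = 1; n = 21.
Percentile rank = 100·(8 + 0.5·1)/21 = 100·8.5/21 = 40.48.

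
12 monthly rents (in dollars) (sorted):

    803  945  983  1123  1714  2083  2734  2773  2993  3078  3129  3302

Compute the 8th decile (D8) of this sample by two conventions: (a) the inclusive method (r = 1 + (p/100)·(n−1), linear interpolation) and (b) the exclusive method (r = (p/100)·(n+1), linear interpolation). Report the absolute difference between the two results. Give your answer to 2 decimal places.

37.40

n = 12.
(a) r = 9.8; between ranks 9 (2993) and 10 (3078): 3061.
(b) r = 10.4; between ranks 10 (3078) and 11 (3129): 3098.4.
|3061 − 3098.4| = 37.4.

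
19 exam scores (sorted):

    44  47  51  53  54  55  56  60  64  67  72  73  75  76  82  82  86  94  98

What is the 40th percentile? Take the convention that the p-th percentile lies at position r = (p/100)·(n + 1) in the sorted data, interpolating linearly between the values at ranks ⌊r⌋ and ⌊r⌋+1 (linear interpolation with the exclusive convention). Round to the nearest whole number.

60

n = 19.
r = (40/100)·(19 + 1) = 8.
r is an integer, so P40 is the value at rank 8: 60.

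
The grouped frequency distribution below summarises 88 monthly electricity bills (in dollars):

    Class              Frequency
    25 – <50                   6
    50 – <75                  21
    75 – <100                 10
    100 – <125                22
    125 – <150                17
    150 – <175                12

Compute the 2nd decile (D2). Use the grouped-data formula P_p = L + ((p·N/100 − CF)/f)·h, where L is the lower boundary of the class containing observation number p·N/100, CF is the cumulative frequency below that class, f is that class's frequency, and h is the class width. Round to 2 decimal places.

63.81

N = 88; target position k = 20/100 · 88 = 17.6.
Cumulative frequencies: 6, 27, 37, 59, 76, 88.
Observation 17.6 falls in the class 50 – <75.
L = 50, CF = 6, f = 21, h = 25.
P20 = 50 + ((17.6 − 6)/21)·25 = 50 + 13.8095 = 63.8095.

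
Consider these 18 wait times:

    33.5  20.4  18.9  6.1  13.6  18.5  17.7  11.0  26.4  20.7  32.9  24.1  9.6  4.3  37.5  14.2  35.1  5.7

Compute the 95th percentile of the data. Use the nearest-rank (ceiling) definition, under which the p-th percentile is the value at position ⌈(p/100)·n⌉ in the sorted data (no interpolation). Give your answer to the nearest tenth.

37.5

Sorted: 4.3, 5.7, 6.1, 9.6, 11.0, 13.6, 14.2, 17.7, 18.5, 18.9, 20.4, 20.7, 24.1, 26.4, 32.9, 33.5, 35.1, 37.5.
n = 18.
Position = ⌈95/100 · 18⌉ = ⌈17.1⌉ = 18.
The value at rank 18 is 37.5.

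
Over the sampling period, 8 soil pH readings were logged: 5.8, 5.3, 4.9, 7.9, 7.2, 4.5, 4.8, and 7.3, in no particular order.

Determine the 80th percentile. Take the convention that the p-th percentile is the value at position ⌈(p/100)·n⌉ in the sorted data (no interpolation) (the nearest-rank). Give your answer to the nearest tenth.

Sorted: 4.5, 4.8, 4.9, 5.3, 5.8, 7.2, 7.3, 7.9.
n = 8.
Position = ⌈80/100 · 8⌉ = ⌈6.4⌉ = 7.
The value at rank 7 is 7.3.

7.3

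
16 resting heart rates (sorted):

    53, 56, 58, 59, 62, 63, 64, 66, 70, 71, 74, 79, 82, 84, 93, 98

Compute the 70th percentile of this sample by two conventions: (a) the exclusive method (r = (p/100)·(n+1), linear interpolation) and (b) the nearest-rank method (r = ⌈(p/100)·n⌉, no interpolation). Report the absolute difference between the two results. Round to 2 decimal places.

n = 16.
(a) r = 11.9; between ranks 11 (74) and 12 (79): 78.5.
(b) the nearest-rank method: rank 12 → 79.
|78.5 − 79| = 0.5.

0.50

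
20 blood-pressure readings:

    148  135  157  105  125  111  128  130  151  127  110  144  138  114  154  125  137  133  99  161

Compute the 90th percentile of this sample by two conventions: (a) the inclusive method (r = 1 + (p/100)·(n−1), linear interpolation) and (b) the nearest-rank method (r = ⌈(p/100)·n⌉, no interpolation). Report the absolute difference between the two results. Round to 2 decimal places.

Sorted: 99, 105, 110, 111, 114, 125, 125, 127, 128, 130, 133, 135, 137, 138, 144, 148, 151, 154, 157, 161.
n = 20.
(a) r = 18.1; between ranks 18 (154) and 19 (157): 154.3.
(b) the nearest-rank method: rank 18 → 154.
|154.3 − 154| = 0.3.

0.30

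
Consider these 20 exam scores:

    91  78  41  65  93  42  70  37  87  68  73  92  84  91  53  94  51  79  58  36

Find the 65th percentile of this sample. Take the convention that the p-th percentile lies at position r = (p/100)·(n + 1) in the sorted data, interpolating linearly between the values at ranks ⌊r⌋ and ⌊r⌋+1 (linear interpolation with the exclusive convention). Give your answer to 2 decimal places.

Sorted: 36, 37, 41, 42, 51, 53, 58, 65, 68, 70, 73, 78, 79, 84, 87, 91, 91, 92, 93, 94.
n = 20.
r = (65/100)·(20 + 1) = 13.65.
Rank 13 is 79 and rank 14 is 84.
Interpolate: 79 + 0.65·(84 − 79) = 79 + 0.65·5 = 82.25.

82.25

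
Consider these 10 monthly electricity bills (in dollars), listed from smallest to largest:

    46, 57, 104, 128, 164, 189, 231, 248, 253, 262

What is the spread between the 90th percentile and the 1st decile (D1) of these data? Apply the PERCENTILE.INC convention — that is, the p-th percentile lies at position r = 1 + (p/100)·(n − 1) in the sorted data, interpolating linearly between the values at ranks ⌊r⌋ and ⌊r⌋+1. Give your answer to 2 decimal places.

n = 10.
P10: r = 1.9; ranks 1–2 are 46, 57; interpolating gives 55.9.
P90: r = 9.1; ranks 9–10 are 253, 262; interpolating gives 253.9.
Difference: 253.9 − 55.9 = 198.

198.00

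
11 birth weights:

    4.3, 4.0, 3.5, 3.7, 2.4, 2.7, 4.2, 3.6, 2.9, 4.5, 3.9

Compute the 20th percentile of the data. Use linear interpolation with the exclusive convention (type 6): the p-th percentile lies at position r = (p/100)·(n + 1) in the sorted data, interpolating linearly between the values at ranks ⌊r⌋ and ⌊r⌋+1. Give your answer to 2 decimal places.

2.78

Sorted: 2.4, 2.7, 2.9, 3.5, 3.6, 3.7, 3.9, 4.0, 4.2, 4.3, 4.5.
n = 11.
r = (20/100)·(11 + 1) = 2.4.
Rank 2 is 2.7 and rank 3 is 2.9.
Interpolate: 2.7 + 0.4·(2.9 − 2.7) = 2.7 + 0.4·0.2 = 2.78.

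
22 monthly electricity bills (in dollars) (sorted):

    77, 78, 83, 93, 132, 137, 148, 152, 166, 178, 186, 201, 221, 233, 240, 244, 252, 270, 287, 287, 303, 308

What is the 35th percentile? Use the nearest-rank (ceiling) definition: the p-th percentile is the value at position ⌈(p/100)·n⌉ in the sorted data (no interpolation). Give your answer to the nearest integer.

152

n = 22.
Position = ⌈35/100 · 22⌉ = ⌈7.7⌉ = 8.
The value at rank 8 is 152.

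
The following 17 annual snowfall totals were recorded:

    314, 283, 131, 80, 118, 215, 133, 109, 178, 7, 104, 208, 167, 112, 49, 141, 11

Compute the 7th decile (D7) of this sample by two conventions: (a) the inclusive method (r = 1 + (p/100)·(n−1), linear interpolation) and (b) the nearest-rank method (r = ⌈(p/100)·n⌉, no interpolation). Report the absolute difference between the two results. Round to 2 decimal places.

Sorted: 7, 11, 49, 80, 104, 109, 112, 118, 131, 133, 141, 167, 178, 208, 215, 283, 314.
n = 17.
(a) r = 12.2; between ranks 12 (167) and 13 (178): 169.2.
(b) the nearest-rank method: rank 12 → 167.
|169.2 − 167| = 2.2.

2.20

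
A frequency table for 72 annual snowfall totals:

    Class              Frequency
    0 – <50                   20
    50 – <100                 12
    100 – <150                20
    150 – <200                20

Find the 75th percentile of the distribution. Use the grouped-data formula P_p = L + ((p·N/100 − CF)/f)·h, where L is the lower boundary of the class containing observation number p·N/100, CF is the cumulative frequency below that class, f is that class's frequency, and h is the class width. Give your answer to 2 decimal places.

N = 72; target position k = 75/100 · 72 = 54.
Cumulative frequencies: 20, 32, 52, 72.
Observation 54 falls in the class 150 – <200.
L = 150, CF = 52, f = 20, h = 50.
P75 = 150 + ((54 − 52)/20)·50 = 150 + 5 = 155.

155.00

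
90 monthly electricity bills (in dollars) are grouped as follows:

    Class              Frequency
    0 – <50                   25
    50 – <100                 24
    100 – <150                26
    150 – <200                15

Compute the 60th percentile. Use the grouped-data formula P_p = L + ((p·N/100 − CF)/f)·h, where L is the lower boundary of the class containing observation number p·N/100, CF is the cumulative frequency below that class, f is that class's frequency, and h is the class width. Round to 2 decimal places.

109.62

N = 90; target position k = 60/100 · 90 = 54.
Cumulative frequencies: 25, 49, 75, 90.
Observation 54 falls in the class 100 – <150.
L = 100, CF = 49, f = 26, h = 50.
P60 = 100 + ((54 − 49)/26)·50 = 100 + 9.61538 = 109.615.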